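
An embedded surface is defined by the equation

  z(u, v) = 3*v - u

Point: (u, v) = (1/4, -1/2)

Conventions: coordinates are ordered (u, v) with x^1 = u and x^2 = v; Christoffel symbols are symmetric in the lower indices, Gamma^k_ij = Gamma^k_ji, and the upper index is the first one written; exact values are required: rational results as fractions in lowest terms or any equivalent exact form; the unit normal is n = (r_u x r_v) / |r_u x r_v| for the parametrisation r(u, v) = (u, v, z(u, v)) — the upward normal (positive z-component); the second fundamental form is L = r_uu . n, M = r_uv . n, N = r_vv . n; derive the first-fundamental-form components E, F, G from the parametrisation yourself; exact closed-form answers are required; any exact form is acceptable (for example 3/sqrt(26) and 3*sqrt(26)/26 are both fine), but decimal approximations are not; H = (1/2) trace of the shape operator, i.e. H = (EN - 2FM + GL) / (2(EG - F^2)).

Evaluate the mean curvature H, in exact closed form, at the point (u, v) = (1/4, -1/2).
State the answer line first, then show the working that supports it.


Answer: H = 0

z_u = -1, z_v = 3, z_uu = 0, z_uv = 0, z_vv = 0
E = 2, F = -3, G = 10; answer radicand W^2 = 11
unnormalised second-form numerators: l = 0, m = 0, n = 0; L = l/sqrt(11), and similarly M = m/sqrt(W^2), N = n/sqrt(W^2)
H = (E*n - 2*F*m + G*l) / (2*(EG - F^2)*sqrt(W^2)); E*n - 2*F*m + G*l = 0, EG - F^2 = 11, so H = (0)/sqrt(11)


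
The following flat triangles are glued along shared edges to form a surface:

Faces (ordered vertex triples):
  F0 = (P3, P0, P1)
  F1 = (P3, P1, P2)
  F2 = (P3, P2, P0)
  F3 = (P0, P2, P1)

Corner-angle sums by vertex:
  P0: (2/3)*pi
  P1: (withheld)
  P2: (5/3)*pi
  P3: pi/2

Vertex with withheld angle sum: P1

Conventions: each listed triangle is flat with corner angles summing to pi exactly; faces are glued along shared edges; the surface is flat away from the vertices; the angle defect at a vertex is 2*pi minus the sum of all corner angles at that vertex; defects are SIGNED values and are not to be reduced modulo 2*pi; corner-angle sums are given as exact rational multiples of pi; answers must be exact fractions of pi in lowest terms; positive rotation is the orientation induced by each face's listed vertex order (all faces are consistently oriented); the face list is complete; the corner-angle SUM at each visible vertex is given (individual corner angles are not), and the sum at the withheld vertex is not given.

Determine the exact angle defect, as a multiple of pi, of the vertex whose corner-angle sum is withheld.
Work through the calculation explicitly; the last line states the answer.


V = 4, E = 6, F = 4; chi = V - E + F = 2
Gauss-Bonnet: total defect = 2*pi*chi = 4*pi; visible defects sum to (19/6)*pi

Answer: defect(P1) = (5/6)*pi


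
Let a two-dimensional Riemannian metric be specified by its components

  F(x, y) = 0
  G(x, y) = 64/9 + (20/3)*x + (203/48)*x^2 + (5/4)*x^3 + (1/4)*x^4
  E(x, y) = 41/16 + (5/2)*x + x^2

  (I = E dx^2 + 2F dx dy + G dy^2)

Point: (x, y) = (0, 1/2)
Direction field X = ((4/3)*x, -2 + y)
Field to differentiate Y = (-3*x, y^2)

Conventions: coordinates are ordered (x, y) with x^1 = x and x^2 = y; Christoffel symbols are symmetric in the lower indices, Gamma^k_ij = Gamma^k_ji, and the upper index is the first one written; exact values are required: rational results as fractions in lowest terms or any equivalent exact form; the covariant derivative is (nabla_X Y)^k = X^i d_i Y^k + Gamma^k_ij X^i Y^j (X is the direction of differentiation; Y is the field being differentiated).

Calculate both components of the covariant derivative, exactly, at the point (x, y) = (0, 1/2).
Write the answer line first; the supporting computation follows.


Answer: (nabla_X Y)^x = 20/41, (nabla_X Y)^y = -3/2

E = 41/16, F = 0, G = 64/9 at the point
E_x = 5/2, E_y = 0, F_x = 0, F_y = 0, G_x = 20/3, G_y = 0
EG - F^2 = 164/9;  g^inv = (9/164) * [[64/9, 0], [0, 41/16]]
first-kind symbols [ij,l] = (1/2)(d_i g_jl + d_j g_il - d_l g_ij): [xx,x] = E_x/2 = 5/4, [xx,y] = F_x - E_y/2 = 0, [xy,x] = E_y/2 = 0, [xy,y] = G_x/2 = 10/3, [yy,x] = F_y - G_x/2 = -10/3, [yy,y] = G_y/2 = 0
Gamma^x_ij = (G*[ij,x] - F*[ij,y])/(EG - F^2), Gamma^y_ij = (E*[ij,y] - F*[ij,x])/(EG - F^2)
Gamma_xxx = 20/41, Gamma_xxy = 0, Gamma_xyy = -160/123, Gamma_yxx = 0, Gamma_yxy = 15/32, Gamma_yyy = 0
X = (0, -3/2), Y = (0, 1/4) at the point


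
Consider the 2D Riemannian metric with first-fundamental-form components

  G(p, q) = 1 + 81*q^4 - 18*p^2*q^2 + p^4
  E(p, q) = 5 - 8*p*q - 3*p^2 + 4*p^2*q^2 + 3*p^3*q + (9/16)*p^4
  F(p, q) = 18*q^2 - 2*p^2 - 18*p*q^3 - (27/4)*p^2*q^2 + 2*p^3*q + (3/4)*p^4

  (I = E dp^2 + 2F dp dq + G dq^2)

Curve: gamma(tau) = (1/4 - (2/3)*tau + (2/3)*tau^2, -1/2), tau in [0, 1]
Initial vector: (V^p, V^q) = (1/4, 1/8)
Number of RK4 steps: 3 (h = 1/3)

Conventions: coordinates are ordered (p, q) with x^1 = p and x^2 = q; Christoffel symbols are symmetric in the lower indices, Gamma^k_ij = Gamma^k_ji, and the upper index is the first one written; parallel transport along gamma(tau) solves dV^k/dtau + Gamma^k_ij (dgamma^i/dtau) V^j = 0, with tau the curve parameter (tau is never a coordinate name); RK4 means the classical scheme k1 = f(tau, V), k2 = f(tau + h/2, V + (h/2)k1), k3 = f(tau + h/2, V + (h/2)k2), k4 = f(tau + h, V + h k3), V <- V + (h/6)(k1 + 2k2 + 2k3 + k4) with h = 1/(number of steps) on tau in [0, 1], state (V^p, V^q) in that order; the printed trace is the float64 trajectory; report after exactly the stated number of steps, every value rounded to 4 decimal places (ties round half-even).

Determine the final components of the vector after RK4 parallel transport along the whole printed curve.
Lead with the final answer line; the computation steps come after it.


Answer: V^p = 0.2500, V^q = 0.1250

gamma'(tau) = (-2/3 + (4/3)*tau, 0); f(tau, V)^k = -Gamma^k_ij(gamma(tau)) gamma'^i(tau) V^j; h = 1/3; intermediate values shown to 6 dp
curve data and Christoffel symbols at the stage parameters:
  tau = 0.000000: gamma = (0.250000, -0.500000), gamma' = (-0.666667, 0.000000); Gamma_ppp = 0.129426, Gamma_ppq = -0.103541, Gamma_pqq = -1.863735, Gamma_qpp = 0.128508, Gamma_qpq = -0.102807, Gamma_qqq = -1.850517
  tau = 0.166667: gamma = (0.157407, -0.500000), gamma' = (-0.444444, 0.000000); Gamma_ppp = 0.155215, Gamma_ppq = -0.063967, Gamma_pqq = -1.828717, Gamma_qpp = 0.161485, Gamma_qpq = -0.066551, Gamma_qqq = -1.902589
  tau = 0.333333: gamma = (0.101852, -0.500000), gamma' = (-0.222222, 0.000000); Gamma_ppp = 0.170573, Gamma_ppq = -0.041012, Gamma_pqq = -1.811992, Gamma_qpp = 0.182430, Gamma_qpq = -0.043863, Gamma_qqq = -1.937940
  tau = 0.500000: gamma = (0.083333, -0.500000), gamma' = (0.000000, 0.000000); Gamma_ppp = 0.175689, Gamma_ppq = -0.033464, Gamma_pqq = -1.807082, Gamma_qpp = 0.189632, Gamma_qpq = -0.036120, Gamma_qqq = -1.950502
  tau = 0.666667: gamma = (0.101852, -0.500000), gamma' = (0.222222, 0.000000); Gamma_ppp = 0.170573, Gamma_ppq = -0.041012, Gamma_pqq = -1.811992, Gamma_qpp = 0.182430, Gamma_qpq = -0.043863, Gamma_qqq = -1.937940
  tau = 0.833333: gamma = (0.157407, -0.500000), gamma' = (0.444444, 0.000000); Gamma_ppp = 0.155215, Gamma_ppq = -0.063967, Gamma_pqq = -1.828717, Gamma_qpp = 0.161485, Gamma_qpq = -0.066551, Gamma_qqq = -1.902589
  tau = 1.000000: gamma = (0.250000, -0.500000), gamma' = (0.666667, 0.000000); Gamma_ppp = 0.129426, Gamma_ppq = -0.103541, Gamma_pqq = -1.863735, Gamma_qpp = 0.128508, Gamma_qpq = -0.102807, Gamma_qqq = -1.850517
step 0: V^p = 0.2500, V^q = 0.1250
step 1: k1 = (0.012943, 0.012851), k2 = (0.013780, 0.014337), k3 = (0.013783, 0.014340), k4 = (0.008468, 0.009056); V <- V + (h/6)(k1 + 2k2 + 2k3 + k4): V^p = 0.2543, V^q = 0.1294
step 2: k1 = (0.008458, 0.009046), k2 = (0.000000, 0.000000), k3 = (0.000000, 0.000000), k4 = (-0.008458, -0.009046); V <- V + (h/6)(k1 + 2k2 + 2k3 + k4): V^p = 0.2543, V^q = 0.1294
step 3: k1 = (-0.008458, -0.009046), k2 = (-0.013806, -0.014364), k3 = (-0.013770, -0.014326), k4 = (-0.012939, -0.012847); V <- V + (h/6)(k1 + 2k2 + 2k3 + k4): V^p = 0.2500, V^q = 0.1250


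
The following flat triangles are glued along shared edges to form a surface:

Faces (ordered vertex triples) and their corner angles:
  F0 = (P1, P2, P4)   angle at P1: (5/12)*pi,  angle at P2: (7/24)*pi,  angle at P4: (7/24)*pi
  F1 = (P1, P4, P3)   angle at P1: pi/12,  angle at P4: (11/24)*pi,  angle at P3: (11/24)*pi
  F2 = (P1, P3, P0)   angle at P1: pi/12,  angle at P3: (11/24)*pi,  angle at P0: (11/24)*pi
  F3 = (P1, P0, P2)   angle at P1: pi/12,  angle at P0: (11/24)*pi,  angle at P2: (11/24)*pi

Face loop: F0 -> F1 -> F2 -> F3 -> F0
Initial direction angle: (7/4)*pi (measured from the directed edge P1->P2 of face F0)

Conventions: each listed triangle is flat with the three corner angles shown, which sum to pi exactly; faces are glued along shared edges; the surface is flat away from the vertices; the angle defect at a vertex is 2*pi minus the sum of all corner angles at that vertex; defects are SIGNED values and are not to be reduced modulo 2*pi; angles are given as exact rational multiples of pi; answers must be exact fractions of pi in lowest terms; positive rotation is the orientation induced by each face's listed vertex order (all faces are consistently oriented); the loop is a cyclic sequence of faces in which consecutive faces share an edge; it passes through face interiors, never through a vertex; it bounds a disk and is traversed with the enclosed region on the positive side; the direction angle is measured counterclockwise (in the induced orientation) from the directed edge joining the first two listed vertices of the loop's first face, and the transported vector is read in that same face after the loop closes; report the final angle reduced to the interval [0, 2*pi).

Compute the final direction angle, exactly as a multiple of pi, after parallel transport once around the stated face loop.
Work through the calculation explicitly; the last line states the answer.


enclosed vertex P1: corner angles sum to (2/3)*pi, defect = 2*pi - (2/3)*pi = (4/3)*pi
by Gauss-Bonnet the loop rotates the vector by the enclosed defect sum (positive orientation, mod 2*pi)
final angle = (7/4)*pi + (4/3)*pi = (13/12)*pi (mod 2*pi)

Answer: final direction angle = (13/12)*pi


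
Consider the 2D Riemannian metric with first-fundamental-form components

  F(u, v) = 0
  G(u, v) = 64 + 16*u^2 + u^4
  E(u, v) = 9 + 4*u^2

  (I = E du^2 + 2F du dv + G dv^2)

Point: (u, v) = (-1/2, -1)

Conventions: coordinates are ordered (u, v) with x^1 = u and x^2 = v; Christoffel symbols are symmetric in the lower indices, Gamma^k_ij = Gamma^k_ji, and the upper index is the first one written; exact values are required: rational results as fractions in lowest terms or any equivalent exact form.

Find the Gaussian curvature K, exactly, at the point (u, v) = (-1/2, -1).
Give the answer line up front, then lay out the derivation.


Answer: K = -6/275

E = 10, F = 0, G = 1089/16, EG - F^2 = 5445/8 at the point
E_u = -4, E_v = 0, F_u = 0, F_v = 0, G_u = -33/2, G_v = 0
E_vv = 0, F_uv = 0, G_uu = 35
By Brioschi, K is (det M1 - det M2) divided by (EG - F^2) squared.
M1 = [[-E_vv/2 + F_uv - G_uu/2, E_u/2, F_u - E_v/2], [F_v - G_u/2, E, F], [G_v/2, F, G]] = [[-35/2, -2, 0], [33/4, 10, 0], [0, 0, 1089/16]]; det M1 = -345213/32
M2 = [[0, E_v/2, G_u/2], [E_v/2, E, F], [G_u/2, F, G]] = [[0, 0, -33/4], [0, 10, 0], [-33/4, 0, 1089/16]]; det M2 = -5445/8
det M1 - det M2 = -323433/32; K = -323433/32 / (5445/8)^2 = -6/275


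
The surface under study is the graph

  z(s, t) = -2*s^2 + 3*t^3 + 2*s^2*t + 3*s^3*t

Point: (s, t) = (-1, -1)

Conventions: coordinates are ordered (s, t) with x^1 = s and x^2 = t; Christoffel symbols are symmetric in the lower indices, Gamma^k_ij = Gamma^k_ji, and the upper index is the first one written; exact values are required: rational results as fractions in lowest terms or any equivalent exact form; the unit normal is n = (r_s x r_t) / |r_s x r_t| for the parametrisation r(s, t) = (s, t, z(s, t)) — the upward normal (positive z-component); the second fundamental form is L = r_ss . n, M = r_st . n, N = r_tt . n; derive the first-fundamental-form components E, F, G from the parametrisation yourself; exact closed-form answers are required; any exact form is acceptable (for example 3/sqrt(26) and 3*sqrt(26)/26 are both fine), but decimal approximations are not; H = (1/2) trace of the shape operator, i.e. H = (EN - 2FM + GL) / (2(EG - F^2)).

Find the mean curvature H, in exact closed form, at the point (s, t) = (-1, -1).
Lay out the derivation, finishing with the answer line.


z_s = -1, z_t = 8, z_ss = 10, z_st = 5, z_tt = -18
E = 2, F = -8, G = 65; answer radicand W^2 = 66
unnormalised second-form numerators: l = 10, m = 5, n = -18; L = l/sqrt(66), and similarly M = m/sqrt(W^2), N = n/sqrt(W^2)
H = (E*n - 2*F*m + G*l) / (2*(EG - F^2)*sqrt(W^2)); E*n - 2*F*m + G*l = 694, EG - F^2 = 66, so H = (347/66)/sqrt(66)

Answer: H = 347*sqrt(66)/4356


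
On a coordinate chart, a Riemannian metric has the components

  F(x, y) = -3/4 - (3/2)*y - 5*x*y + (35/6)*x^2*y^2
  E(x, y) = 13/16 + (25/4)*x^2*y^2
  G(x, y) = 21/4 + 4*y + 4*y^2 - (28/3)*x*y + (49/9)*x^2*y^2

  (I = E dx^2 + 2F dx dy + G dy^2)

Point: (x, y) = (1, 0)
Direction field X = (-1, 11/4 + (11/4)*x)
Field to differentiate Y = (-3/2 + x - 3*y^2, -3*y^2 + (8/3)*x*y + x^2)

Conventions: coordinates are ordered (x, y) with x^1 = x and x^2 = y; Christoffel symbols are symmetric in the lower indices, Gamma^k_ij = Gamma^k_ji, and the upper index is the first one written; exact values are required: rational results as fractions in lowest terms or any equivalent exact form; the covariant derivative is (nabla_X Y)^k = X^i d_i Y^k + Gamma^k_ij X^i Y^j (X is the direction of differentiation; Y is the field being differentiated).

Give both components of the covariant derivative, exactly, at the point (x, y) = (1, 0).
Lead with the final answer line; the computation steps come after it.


Answer: (nabla_X Y)^x = -12953/237, (nabla_X Y)^y = 1570/711

E = 13/16, F = -3/4, G = 21/4 at the point
E_x = 0, E_y = 0, F_x = 0, F_y = -13/2, G_x = 0, G_y = -16/3
EG - F^2 = 237/64;  g^inv = (64/237) * [[21/4, 3/4], [3/4, 13/16]]
first-kind symbols [ij,l] = (1/2)(d_i g_jl + d_j g_il - d_l g_ij): [xx,x] = E_x/2 = 0, [xx,y] = F_x - E_y/2 = 0, [xy,x] = E_y/2 = 0, [xy,y] = G_x/2 = 0, [yy,x] = F_y - G_x/2 = -13/2, [yy,y] = G_y/2 = -8/3
Gamma^x_ij = (G*[ij,x] - F*[ij,y])/(EG - F^2), Gamma^y_ij = (E*[ij,y] - F*[ij,x])/(EG - F^2)
Gamma_xxx = 0, Gamma_xxy = 0, Gamma_xyy = -2312/237, Gamma_yxx = 0, Gamma_yxy = 0, Gamma_yyy = -1352/711
X = (-1, 11/2), Y = (-1/2, 1) at the point


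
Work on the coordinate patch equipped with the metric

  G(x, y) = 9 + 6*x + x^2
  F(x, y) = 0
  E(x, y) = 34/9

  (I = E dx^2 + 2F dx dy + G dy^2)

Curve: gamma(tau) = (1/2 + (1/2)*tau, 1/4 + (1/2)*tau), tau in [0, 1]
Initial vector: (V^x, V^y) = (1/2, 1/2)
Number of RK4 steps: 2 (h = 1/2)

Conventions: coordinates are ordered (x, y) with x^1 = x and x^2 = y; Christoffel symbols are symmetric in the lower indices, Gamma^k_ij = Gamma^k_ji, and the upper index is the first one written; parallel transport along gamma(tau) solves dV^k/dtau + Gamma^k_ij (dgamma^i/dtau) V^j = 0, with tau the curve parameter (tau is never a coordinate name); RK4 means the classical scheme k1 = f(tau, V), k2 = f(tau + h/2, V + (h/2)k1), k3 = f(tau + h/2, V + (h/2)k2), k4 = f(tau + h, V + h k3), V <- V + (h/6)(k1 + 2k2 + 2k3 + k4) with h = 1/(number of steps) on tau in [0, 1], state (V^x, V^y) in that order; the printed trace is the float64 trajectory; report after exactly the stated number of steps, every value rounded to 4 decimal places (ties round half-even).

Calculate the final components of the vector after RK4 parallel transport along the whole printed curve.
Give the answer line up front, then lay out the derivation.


Answer: V^x = 0.7126, V^y = 0.3613

gamma'(tau) = (1/2, 1/2); f(tau, V)^k = -Gamma^k_ij(gamma(tau)) gamma'^i(tau) V^j; h = 1/2; intermediate values shown to 6 dp
curve data and Christoffel symbols at the stage parameters:
  tau = 0.000000: gamma = (0.500000, 0.250000), gamma' = (0.500000, 0.500000); Gamma_xxx = 0.000000, Gamma_xxy = 0.000000, Gamma_xyy = -0.926471, Gamma_yxx = 0.000000, Gamma_yxy = 0.285714, Gamma_yyy = 0.000000
  tau = 0.250000: gamma = (0.625000, 0.375000), gamma' = (0.500000, 0.500000); Gamma_xxx = 0.000000, Gamma_xxy = 0.000000, Gamma_xyy = -0.959559, Gamma_yxx = 0.000000, Gamma_yxy = 0.275862, Gamma_yyy = 0.000000
  tau = 0.500000: gamma = (0.750000, 0.500000), gamma' = (0.500000, 0.500000); Gamma_xxx = 0.000000, Gamma_xxy = 0.000000, Gamma_xyy = -0.992647, Gamma_yxx = 0.000000, Gamma_yxy = 0.266667, Gamma_yyy = 0.000000
  tau = 0.750000: gamma = (0.875000, 0.625000), gamma' = (0.500000, 0.500000); Gamma_xxx = 0.000000, Gamma_xxy = 0.000000, Gamma_xyy = -1.025735, Gamma_yxx = 0.000000, Gamma_yxy = 0.258065, Gamma_yyy = 0.000000
  tau = 1.000000: gamma = (1.000000, 0.750000), gamma' = (0.500000, 0.500000); Gamma_xxx = 0.000000, Gamma_xxy = 0.000000, Gamma_xyy = -1.058824, Gamma_yxx = 0.000000, Gamma_yxy = 0.250000, Gamma_yyy = 0.000000
step 0: V^x = 0.5000, V^y = 0.5000
step 1: k1 = (0.231618, -0.142857), k2 = (0.222755, -0.140992), k3 = (0.222978, -0.140750), k4 = (0.213233, -0.138815); V <- V + (h/6)(k1 + 2k2 + 2k3 + k4): V^x = 0.6114, V^y = 0.4296
step 2: k1 = (0.213206, -0.138791), k2 = (0.202517, -0.136714), k3 = (0.202784, -0.136436), k4 = (0.191304, -0.134263); V <- V + (h/6)(k1 + 2k2 + 2k3 + k4): V^x = 0.7126, V^y = 0.3613


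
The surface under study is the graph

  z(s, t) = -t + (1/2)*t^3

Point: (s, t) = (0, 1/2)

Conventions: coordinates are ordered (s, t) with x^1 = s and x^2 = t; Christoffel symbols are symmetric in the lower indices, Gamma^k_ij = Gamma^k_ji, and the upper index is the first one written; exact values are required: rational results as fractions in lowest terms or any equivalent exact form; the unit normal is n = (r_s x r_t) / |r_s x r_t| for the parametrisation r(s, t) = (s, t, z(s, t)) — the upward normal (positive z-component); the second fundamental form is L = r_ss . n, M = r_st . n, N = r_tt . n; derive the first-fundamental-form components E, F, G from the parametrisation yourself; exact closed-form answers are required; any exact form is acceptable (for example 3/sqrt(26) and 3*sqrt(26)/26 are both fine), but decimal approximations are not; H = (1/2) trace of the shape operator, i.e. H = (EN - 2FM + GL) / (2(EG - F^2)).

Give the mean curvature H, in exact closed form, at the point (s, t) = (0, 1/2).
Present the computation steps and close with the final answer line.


z_s = 0, z_t = -5/8, z_ss = 0, z_st = 0, z_tt = 3/2
E = 1, F = 0, G = 89/64; answer radicand W^2 = 89/64
unnormalised second-form numerators: l = 0, m = 0, n = 3/2; L = l/sqrt(89/64), and similarly M = m/sqrt(W^2), N = n/sqrt(W^2)
H = (E*n - 2*F*m + G*l) / (2*(EG - F^2)*sqrt(W^2)); E*n - 2*F*m + G*l = 3/2, EG - F^2 = 89/64, so H = (48/89)/sqrt(89/64)

Answer: H = 384*sqrt(89)/7921


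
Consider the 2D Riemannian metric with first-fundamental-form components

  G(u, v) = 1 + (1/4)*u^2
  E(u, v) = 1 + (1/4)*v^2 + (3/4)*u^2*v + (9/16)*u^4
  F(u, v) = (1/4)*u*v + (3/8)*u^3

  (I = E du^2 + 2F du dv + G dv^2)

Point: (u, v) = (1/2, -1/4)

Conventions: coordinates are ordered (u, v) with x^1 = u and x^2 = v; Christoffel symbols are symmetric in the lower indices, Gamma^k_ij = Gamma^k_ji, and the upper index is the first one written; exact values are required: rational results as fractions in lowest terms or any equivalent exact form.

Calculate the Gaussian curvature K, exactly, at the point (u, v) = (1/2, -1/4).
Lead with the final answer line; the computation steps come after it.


Answer: K = -16384/74529

E = 257/256, F = 1/64, G = 17/16, EG - F^2 = 273/256 at the point
E_u = 3/32, E_v = 1/16, F_u = 7/32, F_v = 1/8, G_u = 1/4, G_v = 0
E_vv = 1/2, F_uv = 1/4, G_uu = 1/2
Using the Brioschi determinant formula for K from the metric derivatives:
M1 = [[-E_vv/2 + F_uv - G_uu/2, E_u/2, F_u - E_v/2], [F_v - G_u/2, E, F], [G_v/2, F, G]] = [[-1/4, 3/64, 3/16], [0, 257/256, 1/64], [0, 1/64, 17/16]]; det M1 = -273/1024
M2 = [[0, E_v/2, G_u/2], [E_v/2, E, F], [G_u/2, F, G]] = [[0, 1/32, 1/8], [1/32, 257/256, 1/64], [1/8, 1/64, 17/16]]; det M2 = -17/1024
det M1 - det M2 = -1/4; K = -1/4 / (273/256)^2 = -16384/74529


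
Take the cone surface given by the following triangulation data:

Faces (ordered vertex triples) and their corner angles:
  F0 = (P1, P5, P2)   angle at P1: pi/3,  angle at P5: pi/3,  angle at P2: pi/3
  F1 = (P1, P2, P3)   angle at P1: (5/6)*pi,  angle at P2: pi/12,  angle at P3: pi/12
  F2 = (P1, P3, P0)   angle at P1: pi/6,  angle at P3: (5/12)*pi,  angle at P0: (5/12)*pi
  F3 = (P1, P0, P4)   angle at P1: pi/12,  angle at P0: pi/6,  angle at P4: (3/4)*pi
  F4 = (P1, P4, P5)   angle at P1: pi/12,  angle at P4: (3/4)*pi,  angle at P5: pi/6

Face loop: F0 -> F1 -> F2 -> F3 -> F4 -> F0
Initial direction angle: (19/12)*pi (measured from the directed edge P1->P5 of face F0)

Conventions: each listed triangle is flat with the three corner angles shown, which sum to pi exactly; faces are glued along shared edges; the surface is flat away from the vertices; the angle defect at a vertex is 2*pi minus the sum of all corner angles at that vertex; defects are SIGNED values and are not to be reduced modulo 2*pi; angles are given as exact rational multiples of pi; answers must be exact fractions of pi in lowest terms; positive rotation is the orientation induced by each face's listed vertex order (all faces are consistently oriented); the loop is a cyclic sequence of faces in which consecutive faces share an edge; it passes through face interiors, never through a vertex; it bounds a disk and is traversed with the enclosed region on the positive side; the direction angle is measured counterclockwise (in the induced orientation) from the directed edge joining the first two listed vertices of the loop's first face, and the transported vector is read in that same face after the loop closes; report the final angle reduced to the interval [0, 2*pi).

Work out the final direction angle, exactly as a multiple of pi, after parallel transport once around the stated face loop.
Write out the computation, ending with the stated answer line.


enclosed vertex P1: corner angles sum to (3/2)*pi, defect = 2*pi - (3/2)*pi = pi/2
the rotation equals the total enclosed defect, so the final angle is initial + defects (mod 2*pi)
final angle = (19/12)*pi + pi/2 = pi/12 (mod 2*pi)

Answer: final direction angle = pi/12


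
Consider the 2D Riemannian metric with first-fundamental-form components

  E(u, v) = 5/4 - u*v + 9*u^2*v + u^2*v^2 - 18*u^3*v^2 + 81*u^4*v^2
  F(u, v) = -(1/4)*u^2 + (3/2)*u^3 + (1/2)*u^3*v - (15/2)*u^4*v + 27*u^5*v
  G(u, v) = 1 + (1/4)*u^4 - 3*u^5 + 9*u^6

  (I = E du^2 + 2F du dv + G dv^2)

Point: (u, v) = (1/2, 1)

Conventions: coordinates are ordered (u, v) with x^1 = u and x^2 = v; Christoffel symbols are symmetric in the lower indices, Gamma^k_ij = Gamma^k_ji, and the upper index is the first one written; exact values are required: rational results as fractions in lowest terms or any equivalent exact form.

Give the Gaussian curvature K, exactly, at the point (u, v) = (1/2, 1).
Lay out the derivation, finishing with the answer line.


E = 97/16, F = 9/16, G = 17/16, EG - F^2 = 49/8 at the point
E_u = 36, E_v = 63/8, F_u = 95/16, F_v = 7/16, G_u = 7/8, G_v = 0
E_vv = 49/8, F_uv = 81/16, G_uu = 81/8
The intrinsic route: Brioschi's K = (det M1 - det M2)/(EG - F^2)^2.
M1 = [[-E_vv/2 + F_uv - G_uu/2, E_u/2, F_u - E_v/2], [F_v - G_u/2, E, F], [G_v/2, F, G]] = [[-49/16, 18, 2], [0, 97/16, 9/16], [0, 9/16, 17/16]]; det M1 = -2401/128
M2 = [[0, E_v/2, G_u/2], [E_v/2, E, F], [G_u/2, F, G]] = [[0, 63/16, 7/16], [63/16, 97/16, 9/16], [7/16, 9/16, 17/16]]; det M2 = -2009/128
det M1 - det M2 = -49/16; K = -49/16 / (49/8)^2 = -4/49

Answer: K = -4/49


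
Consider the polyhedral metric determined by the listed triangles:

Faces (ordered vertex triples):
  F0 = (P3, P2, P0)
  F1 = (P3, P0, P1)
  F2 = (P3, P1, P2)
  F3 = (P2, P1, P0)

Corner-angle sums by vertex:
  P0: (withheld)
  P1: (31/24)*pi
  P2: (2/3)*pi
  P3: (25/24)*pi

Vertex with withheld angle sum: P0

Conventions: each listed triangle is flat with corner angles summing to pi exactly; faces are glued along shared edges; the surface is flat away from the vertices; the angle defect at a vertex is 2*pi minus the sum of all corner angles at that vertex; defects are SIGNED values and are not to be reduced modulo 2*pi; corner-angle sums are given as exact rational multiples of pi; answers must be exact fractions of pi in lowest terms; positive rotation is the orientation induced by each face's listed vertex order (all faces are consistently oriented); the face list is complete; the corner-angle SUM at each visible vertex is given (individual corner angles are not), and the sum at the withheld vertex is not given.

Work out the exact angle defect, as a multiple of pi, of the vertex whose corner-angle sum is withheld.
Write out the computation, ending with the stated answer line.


V = 4, E = 6, F = 4; chi = V - E + F = 2
Gauss-Bonnet: total defect = 2*pi*chi = 4*pi; visible defects sum to 3*pi

Answer: defect(P0) = pi


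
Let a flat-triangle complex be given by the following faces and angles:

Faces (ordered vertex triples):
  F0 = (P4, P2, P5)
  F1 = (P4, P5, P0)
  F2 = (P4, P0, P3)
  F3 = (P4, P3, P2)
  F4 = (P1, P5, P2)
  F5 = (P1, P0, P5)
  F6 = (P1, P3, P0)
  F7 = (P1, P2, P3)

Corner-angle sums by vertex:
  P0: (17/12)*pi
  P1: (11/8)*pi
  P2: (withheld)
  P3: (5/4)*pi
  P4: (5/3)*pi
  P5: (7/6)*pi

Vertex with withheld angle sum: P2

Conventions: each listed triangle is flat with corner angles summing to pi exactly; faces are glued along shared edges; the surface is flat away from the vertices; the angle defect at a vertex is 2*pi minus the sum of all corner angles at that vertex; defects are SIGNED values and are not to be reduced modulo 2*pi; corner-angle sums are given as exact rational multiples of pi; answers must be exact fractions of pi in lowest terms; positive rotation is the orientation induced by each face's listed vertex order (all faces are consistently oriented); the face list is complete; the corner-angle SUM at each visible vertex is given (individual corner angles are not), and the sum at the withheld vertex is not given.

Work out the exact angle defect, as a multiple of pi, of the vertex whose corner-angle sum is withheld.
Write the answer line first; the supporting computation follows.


Answer: defect(P2) = (7/8)*pi

V = 6, E = 12, F = 8; chi = V - E + F = 2
Gauss-Bonnet: total defect = 2*pi*chi = 4*pi; visible defects sum to (25/8)*pi


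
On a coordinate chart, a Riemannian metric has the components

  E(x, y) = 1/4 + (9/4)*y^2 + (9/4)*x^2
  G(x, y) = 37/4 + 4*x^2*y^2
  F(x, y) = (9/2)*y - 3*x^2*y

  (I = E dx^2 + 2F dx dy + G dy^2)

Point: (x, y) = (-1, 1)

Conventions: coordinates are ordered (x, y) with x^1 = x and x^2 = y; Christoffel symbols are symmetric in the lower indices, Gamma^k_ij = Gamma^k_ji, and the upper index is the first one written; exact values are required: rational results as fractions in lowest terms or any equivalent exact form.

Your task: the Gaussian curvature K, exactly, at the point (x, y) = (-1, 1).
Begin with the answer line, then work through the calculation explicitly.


Answer: K = 67856/942841

E = 19/4, F = 3/2, G = 53/4, EG - F^2 = 971/16 at the point
E_x = -9/2, E_y = 9/2, F_x = 6, F_y = 3/2, G_x = -8, G_y = 8
E_yy = 9/2, F_xy = 6, G_xx = 8
Compute both Brioschi determinants and normalise by (EG - F^2)^2.
M1 = [[-E_yy/2 + F_xy - G_xx/2, E_x/2, F_x - E_y/2], [F_y - G_x/2, E, F], [G_y/2, F, G]] = [[-1/4, -9/4, 15/4], [11/2, 19/4, 3/2], [4, 3/2, 53/4]]; det M1 = 6079/64
M2 = [[0, E_y/2, G_x/2], [E_y/2, E, F], [G_x/2, F, G]] = [[0, 9/4, -4], [9/4, 19/4, 3/2], [-4, 3/2, 53/4]]; det M2 = -10885/64
det M1 - det M2 = 4241/16; K = 4241/16 / (971/16)^2 = 67856/942841


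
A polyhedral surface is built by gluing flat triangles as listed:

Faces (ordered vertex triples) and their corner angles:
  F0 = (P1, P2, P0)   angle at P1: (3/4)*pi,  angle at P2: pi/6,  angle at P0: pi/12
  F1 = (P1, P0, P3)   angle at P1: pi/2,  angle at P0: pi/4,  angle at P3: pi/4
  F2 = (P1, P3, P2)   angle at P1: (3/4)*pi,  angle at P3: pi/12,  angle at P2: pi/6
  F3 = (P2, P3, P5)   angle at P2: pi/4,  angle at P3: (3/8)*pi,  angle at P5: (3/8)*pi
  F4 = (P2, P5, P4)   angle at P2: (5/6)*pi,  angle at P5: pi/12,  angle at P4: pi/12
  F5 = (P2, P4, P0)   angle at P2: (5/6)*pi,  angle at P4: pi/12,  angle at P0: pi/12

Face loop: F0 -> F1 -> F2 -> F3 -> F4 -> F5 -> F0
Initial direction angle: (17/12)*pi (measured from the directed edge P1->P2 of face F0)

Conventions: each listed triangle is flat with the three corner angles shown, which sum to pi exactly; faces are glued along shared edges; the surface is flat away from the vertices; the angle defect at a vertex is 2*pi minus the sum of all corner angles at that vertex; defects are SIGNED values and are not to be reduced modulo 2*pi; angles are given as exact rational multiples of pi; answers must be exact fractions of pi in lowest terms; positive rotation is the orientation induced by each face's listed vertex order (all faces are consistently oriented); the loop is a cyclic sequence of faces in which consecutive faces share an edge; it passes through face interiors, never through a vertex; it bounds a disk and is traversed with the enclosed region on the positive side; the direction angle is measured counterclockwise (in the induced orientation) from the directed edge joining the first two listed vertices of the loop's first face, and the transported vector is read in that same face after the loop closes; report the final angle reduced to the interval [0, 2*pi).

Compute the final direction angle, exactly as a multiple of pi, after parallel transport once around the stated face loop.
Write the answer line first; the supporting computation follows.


Answer: final direction angle = (7/6)*pi

enclosed vertex P1: corner angles sum to 2*pi, defect = 2*pi - 2*pi = 0
enclosed vertex P2: corner angles sum to (9/4)*pi, defect = 2*pi - (9/4)*pi = -pi/4
the rotation equals the total enclosed defect, so the final angle is initial + defects (mod 2*pi)
final angle = (17/12)*pi - pi/4 = (7/6)*pi (mod 2*pi)


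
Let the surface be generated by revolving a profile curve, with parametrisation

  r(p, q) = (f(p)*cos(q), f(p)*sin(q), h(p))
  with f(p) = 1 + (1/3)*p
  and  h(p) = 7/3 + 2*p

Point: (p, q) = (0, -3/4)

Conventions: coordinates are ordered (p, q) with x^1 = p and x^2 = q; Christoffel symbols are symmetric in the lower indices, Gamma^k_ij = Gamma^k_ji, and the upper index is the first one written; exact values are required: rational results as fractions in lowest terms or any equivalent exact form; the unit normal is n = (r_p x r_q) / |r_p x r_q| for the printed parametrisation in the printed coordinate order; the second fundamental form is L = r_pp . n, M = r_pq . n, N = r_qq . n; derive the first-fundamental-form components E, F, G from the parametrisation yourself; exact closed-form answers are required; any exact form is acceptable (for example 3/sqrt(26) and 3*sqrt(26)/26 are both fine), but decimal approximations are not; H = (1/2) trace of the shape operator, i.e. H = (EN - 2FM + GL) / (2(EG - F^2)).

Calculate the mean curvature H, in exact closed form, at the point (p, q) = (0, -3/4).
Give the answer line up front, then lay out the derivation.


Answer: H = 3*sqrt(37)/37

f = 1, f' = 1/3, f'' = 0, h' = 2, h'' = 0
E = 37/9, F = 0, G = 1; answer radicand W^2 = 37/9
unnormalised second-form numerators: l = 0, m = 0, n = 2; L = l/sqrt(37/9), and similarly M = m/sqrt(W^2), N = n/sqrt(W^2)
H = (E*n - 2*F*m + G*l) / (2*(EG - F^2)*sqrt(W^2)); E*n - 2*F*m + G*l = 74/9, EG - F^2 = 37/9, so H = (1)/sqrt(37/9)


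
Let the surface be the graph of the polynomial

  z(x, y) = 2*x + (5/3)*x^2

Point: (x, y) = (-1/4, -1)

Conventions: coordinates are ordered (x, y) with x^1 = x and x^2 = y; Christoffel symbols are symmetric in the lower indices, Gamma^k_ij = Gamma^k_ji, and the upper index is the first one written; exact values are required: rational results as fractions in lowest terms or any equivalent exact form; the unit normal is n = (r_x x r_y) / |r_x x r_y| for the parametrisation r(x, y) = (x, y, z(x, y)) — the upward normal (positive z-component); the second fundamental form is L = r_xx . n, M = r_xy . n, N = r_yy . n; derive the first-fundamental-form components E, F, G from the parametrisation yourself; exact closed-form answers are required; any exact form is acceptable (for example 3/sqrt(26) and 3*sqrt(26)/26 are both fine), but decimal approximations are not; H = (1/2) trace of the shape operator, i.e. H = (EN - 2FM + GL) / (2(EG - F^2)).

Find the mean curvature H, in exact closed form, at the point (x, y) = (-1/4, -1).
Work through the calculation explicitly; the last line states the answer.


z_x = 7/6, z_y = 0, z_xx = 10/3, z_xy = 0, z_yy = 0
E = 85/36, F = 0, G = 1; answer radicand W^2 = 85/36
unnormalised second-form numerators: l = 10/3, m = 0, n = 0; L = l/sqrt(85/36), and similarly M = m/sqrt(W^2), N = n/sqrt(W^2)
H = (E*n - 2*F*m + G*l) / (2*(EG - F^2)*sqrt(W^2)); E*n - 2*F*m + G*l = 10/3, EG - F^2 = 85/36, so H = (12/17)/sqrt(85/36)

Answer: H = 72*sqrt(85)/1445


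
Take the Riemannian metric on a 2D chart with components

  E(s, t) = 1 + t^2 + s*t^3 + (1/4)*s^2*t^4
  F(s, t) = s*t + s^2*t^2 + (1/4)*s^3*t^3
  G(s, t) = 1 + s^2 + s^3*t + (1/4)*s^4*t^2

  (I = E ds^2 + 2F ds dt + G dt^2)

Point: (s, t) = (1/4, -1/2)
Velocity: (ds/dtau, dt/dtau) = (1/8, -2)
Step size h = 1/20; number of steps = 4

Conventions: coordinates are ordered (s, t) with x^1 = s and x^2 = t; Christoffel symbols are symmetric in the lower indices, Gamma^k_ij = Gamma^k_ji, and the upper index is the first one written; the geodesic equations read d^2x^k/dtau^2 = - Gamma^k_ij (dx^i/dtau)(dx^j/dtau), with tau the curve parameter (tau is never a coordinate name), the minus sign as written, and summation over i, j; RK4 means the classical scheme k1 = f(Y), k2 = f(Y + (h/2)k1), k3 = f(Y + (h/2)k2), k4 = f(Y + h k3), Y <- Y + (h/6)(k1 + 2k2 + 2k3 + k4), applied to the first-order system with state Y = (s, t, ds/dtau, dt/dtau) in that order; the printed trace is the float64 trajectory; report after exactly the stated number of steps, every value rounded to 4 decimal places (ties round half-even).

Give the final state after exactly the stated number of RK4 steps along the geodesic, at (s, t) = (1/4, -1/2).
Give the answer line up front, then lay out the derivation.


Answer: s = 0.2729, t = -0.8991, ds/dtau = 0.1052, dt/dtau = -1.9923

f(Y) = (ds/dtau, dt/dtau, -Gamma^s_ij Y'^i Y'^j, -Gamma^t_ij Y'^i Y'^j) with the Gammas evaluated at the stage position; h = 0.050000; intermediate values shown to 6 dp
step 0: s = 0.2500, t = -0.5000, ds/dtau = 0.1250, dt/dtau = -2.0000
step 1:
  k1: at (s, t) = (0.250000, -0.500000), (ds/dtau, dt/dtau) = (0.125000, -2.000000); Gamma_sss = -0.045968, Gamma_sst = -0.321777, Gamma_stt = -0.011492, Gamma_tss = 0.022984, Gamma_tst = 0.160889, Gamma_ttt = 0.005746; k1 = (0.125000, -2.000000, -0.114202, 0.057101)
  k2: at (s, t) = (0.253125, -0.550000), (ds/dtau, dt/dtau) = (0.122145, -1.998572); Gamma_sss = -0.058754, Gamma_sst = -0.334373, Gamma_stt = -0.012445, Gamma_tss = 0.027040, Gamma_tst = 0.153888, Gamma_ttt = 0.005727; k2 = (0.122145, -1.998572, -0.112668, 0.051853)
  k3: at (s, t) = (0.253054, -0.549964), (ds/dtau, dt/dtau) = (0.122183, -1.998704); Gamma_sss = -0.058746, Gamma_sst = -0.334391, Gamma_stt = -0.012437, Gamma_tss = 0.027031, Gamma_tst = 0.153863, Gamma_ttt = 0.005723; k3 = (0.122183, -1.998704, -0.112760, 0.051884)
  k4: at (s, t) = (0.256109, -0.599935), (ds/dtau, dt/dtau) = (0.119362, -1.997406); Gamma_sss = -0.073145, Gamma_sst = -0.343998, Gamma_stt = -0.013330, Gamma_tss = 0.031225, Gamma_tst = 0.146851, Gamma_ttt = 0.005690; k4 = (0.119362, -1.997406, -0.109805, 0.046875)
  Y <- Y + (h/6)(k1 + 2k2 + 2k3 + k4): s = 0.2561, t = -0.5999, ds/dtau = 0.1194, dt/dtau = -1.9974
step 2:
  k1: at (s, t) = (0.256108, -0.599933), (ds/dtau, dt/dtau) = (0.119376, -1.997405); Gamma_sss = -0.073144, Gamma_sst = -0.343998, Gamma_stt = -0.013330, Gamma_tss = 0.031225, Gamma_tst = 0.146851, Gamma_ttt = 0.005690; k1 = (0.119376, -1.997405, -0.109824, 0.046883)
  k2: at (s, t) = (0.259093, -0.649868), (ds/dtau, dt/dtau) = (0.116631, -1.996233); Gamma_sss = -0.089099, Gamma_sst = -0.350898, Gamma_stt = -0.014162, Gamma_tss = 0.035523, Gamma_tst = 0.139898, Gamma_ttt = 0.005646; k2 = (0.116631, -1.996233, -0.105745, 0.042159)
  k3: at (s, t) = (0.259024, -0.649839), (ds/dtau, dt/dtau) = (0.116733, -1.996351); Gamma_sss = -0.089092, Gamma_sst = -0.350924, Gamma_stt = -0.014155, Gamma_tss = 0.035512, Gamma_tst = 0.139877, Gamma_ttt = 0.005642; k3 = (0.116733, -1.996351, -0.105930, 0.042224)
  k4: at (s, t) = (0.261945, -0.699751), (ds/dtau, dt/dtau) = (0.114080, -1.995293); Gamma_sss = -0.106540, Gamma_sst = -0.355404, Gamma_stt = -0.014930, Gamma_tss = 0.039882, Gamma_tst = 0.133042, Gamma_ttt = 0.005589; k4 = (0.114080, -1.995293, -0.100972, 0.037798)
  Y <- Y + (h/6)(k1 + 2k2 + 2k3 + k4): s = 0.2619, t = -0.6997, ds/dtau = 0.1141, dt/dtau = -1.9953
step 3:
  k1: at (s, t) = (0.261943, -0.699749), (ds/dtau, dt/dtau) = (0.114092, -1.995293); Gamma_sss = -0.106540, Gamma_sst = -0.355405, Gamma_stt = -0.014929, Gamma_tss = 0.039882, Gamma_tst = 0.133042, Gamma_ttt = 0.005589; k1 = (0.114092, -1.995293, -0.100989, 0.037804)
  k2: at (s, t) = (0.264796, -0.749631), (ds/dtau, dt/dtau) = (0.111567, -1.994347); Gamma_sss = -0.125409, Gamma_sst = -0.357740, Gamma_stt = -0.015648, Gamma_tss = 0.044299, Gamma_tst = 0.126366, Gamma_ttt = 0.005527; k2 = (0.111567, -1.994347, -0.095397, 0.033698)
  k3: at (s, t) = (0.264733, -0.749607), (ds/dtau, dt/dtau) = (0.111707, -1.994450); Gamma_sss = -0.125403, Gamma_sst = -0.357769, Gamma_stt = -0.015641, Gamma_tss = 0.044287, Gamma_tst = 0.126350, Gamma_ttt = 0.005524; k3 = (0.111707, -1.994450, -0.095637, 0.033775)
  k4: at (s, t) = (0.267529, -0.799471), (ds/dtau, dt/dtau) = (0.109310, -1.993604); Gamma_sss = -0.145624, Gamma_sst = -0.358217, Gamma_stt = -0.016307, Gamma_tss = 0.048730, Gamma_tst = 0.119871, Gamma_ttt = 0.005457; k4 = (0.109310, -1.993604, -0.089575, 0.029975)
  Y <- Y + (h/6)(k1 + 2k2 + 2k3 + k4): s = 0.2675, t = -0.7995, ds/dtau = 0.1093, dt/dtau = -1.9936
step 4:
  k1: at (s, t) = (0.267526, -0.799469), (ds/dtau, dt/dtau) = (0.109320, -1.993603); Gamma_sss = -0.145623, Gamma_sst = -0.358218, Gamma_stt = -0.016306, Gamma_tss = 0.048730, Gamma_tst = 0.119870, Gamma_ttt = 0.005457; k1 = (0.109320, -1.993603, -0.089590, 0.029980)
  k2: at (s, t) = (0.270259, -0.849309), (ds/dtau, dt/dtau) = (0.107080, -1.992854); Gamma_sss = -0.167125, Gamma_sst = -0.357021, Gamma_stt = -0.016923, Gamma_tss = 0.053181, Gamma_tst = 0.113608, Gamma_ttt = 0.005385; k2 = (0.107080, -1.992854, -0.083248, 0.026490)
  k3: at (s, t) = (0.270203, -0.849291), (ds/dtau, dt/dtau) = (0.107238, -1.992941); Gamma_sss = -0.167120, Gamma_sst = -0.357051, Gamma_stt = -0.016916, Gamma_tss = 0.053170, Gamma_tst = 0.113596, Gamma_ttt = 0.005382; k3 = (0.107238, -1.992941, -0.083509, 0.026568)
  k4: at (s, t) = (0.272888, -0.899116), (ds/dtau, dt/dtau) = (0.105144, -1.992275); Gamma_sss = -0.189839, Gamma_sst = -0.354425, Gamma_stt = -0.017487, Gamma_tss = 0.057617, Gamma_tst = 0.107570, Gamma_ttt = 0.005308; k4 = (0.105144, -1.992275, -0.076978, 0.023364)
  Y <- Y + (h/6)(k1 + 2k2 + 2k3 + k4): s = 0.2729, t = -0.8991, ds/dtau = 0.1052, dt/dtau = -1.9923


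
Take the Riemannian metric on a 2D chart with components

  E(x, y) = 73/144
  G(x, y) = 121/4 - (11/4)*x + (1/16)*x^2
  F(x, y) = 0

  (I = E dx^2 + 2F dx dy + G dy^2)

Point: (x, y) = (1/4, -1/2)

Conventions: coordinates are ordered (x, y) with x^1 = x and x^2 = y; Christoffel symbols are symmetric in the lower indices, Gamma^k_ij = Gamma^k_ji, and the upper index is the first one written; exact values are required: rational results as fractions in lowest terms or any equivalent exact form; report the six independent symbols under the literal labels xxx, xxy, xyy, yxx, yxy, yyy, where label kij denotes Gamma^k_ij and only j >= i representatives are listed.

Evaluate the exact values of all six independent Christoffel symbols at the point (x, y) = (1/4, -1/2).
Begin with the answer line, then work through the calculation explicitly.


Answer: Gamma_xxx = 0, Gamma_xxy = 0, Gamma_xyy = 783/292, Gamma_yxx = 0, Gamma_yxy = -4/87, Gamma_yyy = 0

E = 73/144, F = 0, G = 7569/256 at the point
E_x = 0, E_y = 0, F_x = 0, F_y = 0, G_x = -87/32, G_y = 0
EG - F^2 = 61393/4096;  g^inv = (4096/61393) * [[7569/256, 0], [0, 73/144]]
first-kind symbols [ij,l] = (1/2)(d_i g_jl + d_j g_il - d_l g_ij): [xx,x] = E_x/2 = 0, [xx,y] = F_x - E_y/2 = 0, [xy,x] = E_y/2 = 0, [xy,y] = G_x/2 = -87/64, [yy,x] = F_y - G_x/2 = 87/64, [yy,y] = G_y/2 = 0
Gamma^x_ij = (G*[ij,x] - F*[ij,y])/(EG - F^2), Gamma^y_ij = (E*[ij,y] - F*[ij,x])/(EG - F^2)
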